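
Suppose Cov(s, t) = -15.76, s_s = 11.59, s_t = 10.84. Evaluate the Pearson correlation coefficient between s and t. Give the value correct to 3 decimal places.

-0.125

r = Cov(s,t) / (s_s · s_t) = -15.76 / (11.59 × 10.84)
  = -15.76 / 125.6356 ≈ -0.125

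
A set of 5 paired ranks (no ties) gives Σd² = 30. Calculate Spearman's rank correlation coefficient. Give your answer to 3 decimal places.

ρ = 1 − 6Σd² / [n(n²−1)] = 1 − 6×30 / (5×24)
  = 1 − 180/120 = 1 − 1.5000 ≈ -0.500

-0.500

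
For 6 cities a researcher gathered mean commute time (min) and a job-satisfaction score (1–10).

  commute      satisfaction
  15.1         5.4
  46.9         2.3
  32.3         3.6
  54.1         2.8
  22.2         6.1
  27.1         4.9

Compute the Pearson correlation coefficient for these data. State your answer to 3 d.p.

-0.901

n = 6, Σx = 197.7, Σy = 25.1, Σx² = 7624.97, Σy² = 116.47, Σxy = 725.38
nΣxy − ΣxΣy = 4352.28 − 4962.27 = -609.99
nΣx² − (Σx)² = 45749.82 − 39085.29 = 6664.53; nΣy² − (Σy)² = 698.82 − 630.01 = 68.81
r = -609.99 / √(6664.53 × 68.81) = -609.99 / 677.1900 ≈ -0.901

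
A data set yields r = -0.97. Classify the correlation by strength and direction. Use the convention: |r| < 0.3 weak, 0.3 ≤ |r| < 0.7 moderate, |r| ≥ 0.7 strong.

r = -0.97 < 0 so the relationship is negative.
|r| = 0.97, which falls in the strong range.

strong negative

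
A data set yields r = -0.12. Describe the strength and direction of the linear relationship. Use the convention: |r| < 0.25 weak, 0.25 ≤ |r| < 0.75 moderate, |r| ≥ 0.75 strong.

weak negative

r = -0.12 < 0 so the relationship is negative.
|r| = 0.12, which falls in the weak range.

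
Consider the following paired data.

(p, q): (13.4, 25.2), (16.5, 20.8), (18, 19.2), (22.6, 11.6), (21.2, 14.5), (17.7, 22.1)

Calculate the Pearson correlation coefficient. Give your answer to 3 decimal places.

n = 6, Σp = 109.4, Σq = 113.4, Σp² = 2049.3, Σq² = 2269.54, Σpq = 1987.21
nΣpq − ΣpΣq = 11923.26 − 12405.96 = -482.7
nΣp² − (Σp)² = 12295.8 − 11968.36 = 327.44; nΣq² − (Σq)² = 13617.24 − 12859.56 = 757.68
r = -482.7 / √(327.44 × 757.68) = -482.7 / 498.0911 ≈ -0.969

-0.969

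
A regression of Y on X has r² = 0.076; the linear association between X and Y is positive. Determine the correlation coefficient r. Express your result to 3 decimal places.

|r| = √0.076 = 0.276
The association is positive, so r = 0.276.

0.276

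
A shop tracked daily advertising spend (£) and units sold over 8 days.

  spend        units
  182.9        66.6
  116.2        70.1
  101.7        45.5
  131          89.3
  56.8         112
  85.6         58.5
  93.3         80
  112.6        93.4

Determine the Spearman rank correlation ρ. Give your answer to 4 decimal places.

-0.1429

Rank spend: 8, 6, 4, 7, 1, 2, 3, 5
Rank units: 3, 4, 1, 6, 8, 2, 5, 7
d = rank(spend) − rank(units): 5, 2, 3, 1, -7, 0, -2, -2; Σd² = 96
ρ = 1 − 6Σd² / [n(n²−1)] = 1 − 6×96 / (8×63) = 1 − 576/504 ≈ -0.1429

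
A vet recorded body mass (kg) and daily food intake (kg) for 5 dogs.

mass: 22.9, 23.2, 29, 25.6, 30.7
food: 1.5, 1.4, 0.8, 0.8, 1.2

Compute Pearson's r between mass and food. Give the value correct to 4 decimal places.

-0.5354

n = 5, Σx = 131.4, Σy = 5.7, Σx² = 3501.5, Σy² = 6.93, Σxy = 147.35
nΣxy − ΣxΣy = 736.75 − 748.98 = -12.23
nΣx² − (Σx)² = 17507.5 − 17265.96 = 241.54; nΣy² − (Σy)² = 34.65 − 32.49 = 2.16
r = -12.23 / √(241.54 × 2.16) = -12.23 / 22.8413 ≈ -0.5354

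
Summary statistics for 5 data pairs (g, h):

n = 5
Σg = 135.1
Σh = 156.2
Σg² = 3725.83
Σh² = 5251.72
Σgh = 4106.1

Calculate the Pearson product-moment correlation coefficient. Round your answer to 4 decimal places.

r = (nΣgh − ΣgΣh) / √[(nΣg² − (Σg)²)(nΣh² − (Σh)²)]
Numerator: 5×4106.1 − 135.1×156.2 = -572.12
Denominator: √[(18629.15 − 18252.01)(26258.6 − 24398.44)] = √[377.14 × 1860.16] = 837.5803
r = -572.12 / 837.5803 ≈ -0.6831

-0.6831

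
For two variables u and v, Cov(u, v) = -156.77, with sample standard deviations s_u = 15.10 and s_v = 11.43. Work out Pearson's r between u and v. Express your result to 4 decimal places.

r = Cov(u,v) / (s_u · s_v) = -156.77 / (15.10 × 11.43)
  = -156.77 / 172.5930 ≈ -0.9083

-0.9083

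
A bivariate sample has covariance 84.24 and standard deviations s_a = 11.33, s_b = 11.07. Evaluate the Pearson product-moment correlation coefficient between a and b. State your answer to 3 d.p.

r = Cov(a,b) / (s_a · s_b) = 84.24 / (11.33 × 11.07)
  = 84.24 / 125.4231 ≈ 0.672

0.672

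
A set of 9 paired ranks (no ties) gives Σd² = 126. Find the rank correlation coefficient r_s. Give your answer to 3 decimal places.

-0.050

ρ = 1 − 6Σd² / [n(n²−1)] = 1 − 6×126 / (9×80)
  = 1 − 756/720 = 1 − 1.0500 ≈ -0.050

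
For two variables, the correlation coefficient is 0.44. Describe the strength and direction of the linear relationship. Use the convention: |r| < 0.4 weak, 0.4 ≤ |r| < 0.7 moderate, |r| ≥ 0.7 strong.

r = 0.44 > 0 so the relationship is positive.
|r| = 0.44, which falls in the moderate range.

moderate positive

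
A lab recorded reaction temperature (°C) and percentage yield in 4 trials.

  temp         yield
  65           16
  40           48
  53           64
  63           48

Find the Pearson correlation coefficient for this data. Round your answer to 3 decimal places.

n = 4, Σx = 221, Σy = 176, Σx² = 12603, Σy² = 8960, Σxy = 9376
nΣxy − ΣxΣy = 37504 − 38896 = -1392
nΣx² − (Σx)² = 50412 − 48841 = 1571; nΣy² − (Σy)² = 35840 − 30976 = 4864
r = -1392 / √(1571 × 4864) = -1392 / 2764.2981 ≈ -0.504

-0.504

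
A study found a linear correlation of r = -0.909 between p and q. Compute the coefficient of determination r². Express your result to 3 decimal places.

r² = (-0.909)² = 0.826

0.826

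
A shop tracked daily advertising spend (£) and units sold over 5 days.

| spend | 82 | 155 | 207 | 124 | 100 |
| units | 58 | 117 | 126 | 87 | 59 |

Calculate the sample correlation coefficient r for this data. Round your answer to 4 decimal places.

n = 5, Σx = 668, Σy = 447, Σx² = 98974, Σy² = 43979, Σxy = 65661
nΣxy − ΣxΣy = 328305 − 298596 = 29709
nΣx² − (Σx)² = 494870 − 446224 = 48646; nΣy² − (Σy)² = 219895 − 199809 = 20086
r = 29709 / √(48646 × 20086) = 29709 / 31258.6557 ≈ 0.9504

0.9504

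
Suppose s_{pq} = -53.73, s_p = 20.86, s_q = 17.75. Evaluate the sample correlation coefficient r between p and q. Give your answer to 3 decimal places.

r = Cov(p,q) / (s_p · s_q) = -53.73 / (20.86 × 17.75)
  = -53.73 / 370.2650 ≈ -0.145

-0.145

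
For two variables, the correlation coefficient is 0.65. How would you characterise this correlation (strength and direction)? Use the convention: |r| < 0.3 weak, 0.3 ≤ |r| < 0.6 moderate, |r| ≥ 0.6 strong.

r = 0.65 > 0 so the relationship is positive.
|r| = 0.65, which falls in the strong range.

strong positive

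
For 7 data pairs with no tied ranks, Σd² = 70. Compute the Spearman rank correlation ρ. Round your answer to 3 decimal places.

ρ = 1 − 6Σd² / [n(n²−1)] = 1 − 6×70 / (7×48)
  = 1 − 420/336 = 1 − 1.2500 ≈ -0.250

-0.250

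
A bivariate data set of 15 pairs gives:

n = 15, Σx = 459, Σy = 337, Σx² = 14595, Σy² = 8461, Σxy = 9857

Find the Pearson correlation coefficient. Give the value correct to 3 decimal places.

r = (nΣxy − ΣxΣy) / √[(nΣx² − (Σx)²)(nΣy² − (Σy)²)]
Numerator: 15×9857 − 459×337 = -6828
Denominator: √[(218925 − 210681)(126915 − 113569)] = √[8244 × 13346] = 10489.2528
r = -6828 / 10489.2528 ≈ -0.651

-0.651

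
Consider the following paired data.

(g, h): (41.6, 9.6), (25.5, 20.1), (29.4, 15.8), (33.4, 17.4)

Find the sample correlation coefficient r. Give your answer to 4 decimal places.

-0.9252

n = 4, Σg = 129.9, Σh = 62.9, Σg² = 4360.73, Σh² = 1048.57, Σgh = 1957.59
nΣgh − ΣgΣh = 7830.36 − 8170.71 = -340.35
nΣg² − (Σg)² = 17442.92 − 16874.01 = 568.91; nΣh² − (Σh)² = 4194.28 − 3956.41 = 237.87
r = -340.35 / √(568.91 × 237.87) = -340.35 / 367.8677 ≈ -0.9252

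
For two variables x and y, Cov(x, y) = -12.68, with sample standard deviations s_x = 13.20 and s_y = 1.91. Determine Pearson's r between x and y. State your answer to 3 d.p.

-0.503

r = Cov(x,y) / (s_x · s_y) = -12.68 / (13.20 × 1.91)
  = -12.68 / 25.2120 ≈ -0.503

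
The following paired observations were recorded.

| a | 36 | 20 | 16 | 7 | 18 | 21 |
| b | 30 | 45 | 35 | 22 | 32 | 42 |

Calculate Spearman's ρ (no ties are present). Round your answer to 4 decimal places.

0.3143

Rank a: 6, 4, 2, 1, 3, 5
Rank b: 2, 6, 4, 1, 3, 5
d = rank(a) − rank(b): 4, -2, -2, 0, 0, 0; Σd² = 24
ρ = 1 − 6Σd² / [n(n²−1)] = 1 − 6×24 / (6×35) = 1 − 144/210 ≈ 0.3143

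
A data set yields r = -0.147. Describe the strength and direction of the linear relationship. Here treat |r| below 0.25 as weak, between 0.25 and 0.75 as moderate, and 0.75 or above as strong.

weak negative

r = -0.147 < 0 so the relationship is negative.
|r| = 0.147, which falls in the weak range.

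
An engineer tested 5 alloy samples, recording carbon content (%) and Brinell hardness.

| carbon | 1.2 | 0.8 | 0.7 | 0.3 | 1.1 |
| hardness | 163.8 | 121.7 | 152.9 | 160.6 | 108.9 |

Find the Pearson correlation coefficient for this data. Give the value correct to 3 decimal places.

n = 5, Σx = 4.1, Σy = 707.9, Σx² = 3.87, Σy² = 102671.31, Σxy = 568.92
nΣxy − ΣxΣy = 2844.6 − 2902.39 = -57.79
nΣx² − (Σx)² = 19.35 − 16.81 = 2.54; nΣy² − (Σy)² = 513356.55 − 501122.41 = 12234.14
r = -57.79 / √(2.54 × 12234.14) = -57.79 / 176.2802 ≈ -0.328

-0.328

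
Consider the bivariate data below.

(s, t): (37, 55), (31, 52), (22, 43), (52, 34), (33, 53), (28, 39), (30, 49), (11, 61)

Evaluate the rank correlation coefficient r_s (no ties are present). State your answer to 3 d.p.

-0.190

Rank s: 7, 5, 2, 8, 6, 3, 4, 1
Rank t: 7, 5, 3, 1, 6, 2, 4, 8
d = rank(s) − rank(t): 0, 0, -1, 7, 0, 1, 0, -7; Σd² = 100
ρ = 1 − 6Σd² / [n(n²−1)] = 1 − 6×100 / (8×63) = 1 − 600/504 ≈ -0.190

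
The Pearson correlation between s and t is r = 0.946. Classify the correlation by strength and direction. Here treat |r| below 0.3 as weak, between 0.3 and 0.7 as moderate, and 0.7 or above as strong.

strong positive

r = 0.946 > 0 so the relationship is positive.
|r| = 0.946, which falls in the strong range.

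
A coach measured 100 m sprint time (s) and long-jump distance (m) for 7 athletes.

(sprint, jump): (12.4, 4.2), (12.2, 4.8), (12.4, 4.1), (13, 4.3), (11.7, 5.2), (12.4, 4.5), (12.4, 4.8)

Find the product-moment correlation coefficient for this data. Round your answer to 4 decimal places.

-0.7201

n = 7, Σx = 86.5, Σy = 31.9, Σx² = 1069.77, Σy² = 146.31, Σxy = 393.54
nΣxy − ΣxΣy = 2754.78 − 2759.35 = -4.57
nΣx² − (Σx)² = 7488.39 − 7482.25 = 6.14; nΣy² − (Σy)² = 1024.17 − 1017.61 = 6.56
r = -4.57 / √(6.14 × 6.56) = -4.57 / 6.3465 ≈ -0.7201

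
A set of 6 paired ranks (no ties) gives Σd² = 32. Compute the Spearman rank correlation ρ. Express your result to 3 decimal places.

0.086

ρ = 1 − 6Σd² / [n(n²−1)] = 1 − 6×32 / (6×35)
  = 1 − 192/210 = 1 − 0.9143 ≈ 0.086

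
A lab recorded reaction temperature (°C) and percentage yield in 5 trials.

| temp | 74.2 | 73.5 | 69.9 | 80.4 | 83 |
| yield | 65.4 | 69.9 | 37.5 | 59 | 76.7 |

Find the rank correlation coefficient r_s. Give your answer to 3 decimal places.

Rank temp: 3, 2, 1, 4, 5
Rank yield: 3, 4, 1, 2, 5
d = rank(temp) − rank(yield): 0, -2, 0, 2, 0; Σd² = 8
ρ = 1 − 6Σd² / [n(n²−1)] = 1 − 6×8 / (5×24) = 1 − 48/120 ≈ 0.600

0.600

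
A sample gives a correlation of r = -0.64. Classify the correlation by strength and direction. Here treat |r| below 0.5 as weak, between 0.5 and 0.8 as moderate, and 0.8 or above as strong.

r = -0.64 < 0 so the relationship is negative.
|r| = 0.64, which falls in the moderate range.

moderate negative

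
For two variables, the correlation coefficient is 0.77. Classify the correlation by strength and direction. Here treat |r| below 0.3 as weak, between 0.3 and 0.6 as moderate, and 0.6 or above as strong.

strong positive

r = 0.77 > 0 so the relationship is positive.
|r| = 0.77, which falls in the strong range.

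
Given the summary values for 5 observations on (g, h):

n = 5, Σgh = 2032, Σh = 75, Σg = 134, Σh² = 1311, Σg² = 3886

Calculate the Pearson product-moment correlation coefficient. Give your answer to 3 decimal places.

r = (nΣgh − ΣgΣh) / √[(nΣg² − (Σg)²)(nΣh² − (Σh)²)]
Numerator: 5×2032 − 134×75 = 110
Denominator: √[(19430 − 17956)(6555 − 5625)] = √[1474 × 930] = 1170.8202
r = 110 / 1170.8202 ≈ 0.094

0.094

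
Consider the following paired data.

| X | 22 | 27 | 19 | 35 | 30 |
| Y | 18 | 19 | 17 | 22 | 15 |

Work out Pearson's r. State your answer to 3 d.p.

0.478

n = 5, ΣX = 133, ΣY = 91, ΣX² = 3699, ΣY² = 1683, ΣXY = 2452
nΣXY − ΣXΣY = 12260 − 12103 = 157
nΣX² − (ΣX)² = 18495 − 17689 = 806; nΣY² − (ΣY)² = 8415 − 8281 = 134
r = 157 / √(806 × 134) = 157 / 328.6396 ≈ 0.478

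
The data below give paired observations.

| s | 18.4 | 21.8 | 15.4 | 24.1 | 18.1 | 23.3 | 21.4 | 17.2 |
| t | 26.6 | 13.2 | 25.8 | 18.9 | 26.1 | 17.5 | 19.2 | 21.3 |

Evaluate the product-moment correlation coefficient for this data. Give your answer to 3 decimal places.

n = 8, Σs = 159.7, Σt = 168.6, Σs² = 3256.07, Σt² = 3714.44, Σst = 3287.41
nΣst − ΣsΣt = 26299.28 − 26925.42 = -626.14
nΣs² − (Σs)² = 26048.56 − 25504.09 = 544.47; nΣt² − (Σt)² = 29715.52 − 28425.96 = 1289.56
r = -626.14 / √(544.47 × 1289.56) = -626.14 / 837.9300 ≈ -0.747

-0.747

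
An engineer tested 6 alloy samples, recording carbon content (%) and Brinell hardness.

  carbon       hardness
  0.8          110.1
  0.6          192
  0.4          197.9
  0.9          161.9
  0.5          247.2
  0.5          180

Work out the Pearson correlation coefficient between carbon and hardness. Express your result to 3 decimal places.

-0.682

n = 6, Σx = 3.7, Σy = 1089.1, Σx² = 2.47, Σy² = 207869.87, Σxy = 641.75
nΣxy − ΣxΣy = 3850.5 − 4029.67 = -179.17
nΣx² − (Σx)² = 14.82 − 13.69 = 1.13; nΣy² − (Σy)² = 1247219.22 − 1186138.81 = 61080.41
r = -179.17 / √(1.13 × 61080.41) = -179.17 / 262.7182 ≈ -0.682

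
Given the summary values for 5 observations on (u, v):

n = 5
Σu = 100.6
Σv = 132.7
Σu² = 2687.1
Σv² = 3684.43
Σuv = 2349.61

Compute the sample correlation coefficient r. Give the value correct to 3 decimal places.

-0.976

r = (nΣuv − ΣuΣv) / √[(nΣu² − (Σu)²)(nΣv² − (Σv)²)]
Numerator: 5×2349.61 − 100.6×132.7 = -1601.57
Denominator: √[(13435.5 − 10120.36)(18422.15 − 17609.29)] = √[3315.14 × 812.86] = 1641.5678
r = -1601.57 / 1641.5678 ≈ -0.976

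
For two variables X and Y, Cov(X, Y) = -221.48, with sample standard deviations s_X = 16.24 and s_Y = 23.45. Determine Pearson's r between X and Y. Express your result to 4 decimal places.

-0.5816

r = Cov(X,Y) / (s_X · s_Y) = -221.48 / (16.24 × 23.45)
  = -221.48 / 380.8280 ≈ -0.5816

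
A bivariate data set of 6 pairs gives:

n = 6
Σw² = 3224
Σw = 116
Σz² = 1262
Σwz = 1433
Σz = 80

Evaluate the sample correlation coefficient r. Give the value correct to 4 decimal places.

r = (nΣwz − ΣwΣz) / √[(nΣw² − (Σw)²)(nΣz² − (Σz)²)]
Numerator: 6×1433 − 116×80 = -682
Denominator: √[(19344 − 13456)(7572 − 6400)] = √[5888 × 1172] = 2626.9252
r = -682 / 2626.9252 ≈ -0.2596

-0.2596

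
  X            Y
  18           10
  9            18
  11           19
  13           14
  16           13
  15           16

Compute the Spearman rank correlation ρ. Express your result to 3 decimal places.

-0.886

Rank X: 6, 1, 2, 3, 5, 4
Rank Y: 1, 5, 6, 3, 2, 4
d = rank(X) − rank(Y): 5, -4, -4, 0, 3, 0; Σd² = 66
ρ = 1 − 6Σd² / [n(n²−1)] = 1 − 6×66 / (6×35) = 1 − 396/210 ≈ -0.886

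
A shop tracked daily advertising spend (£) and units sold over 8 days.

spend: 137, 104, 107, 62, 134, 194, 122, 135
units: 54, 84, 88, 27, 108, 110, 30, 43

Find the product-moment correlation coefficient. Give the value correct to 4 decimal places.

0.5472

n = 8, Σx = 995, Σy = 544, Σx² = 133579, Σy² = 44958, Σxy = 72501
nΣxy − ΣxΣy = 580008 − 541280 = 38728
nΣx² − (Σx)² = 1068632 − 990025 = 78607; nΣy² − (Σy)² = 359664 − 295936 = 63728
r = 38728 / √(78607 × 63728) = 38728 / 70777.5875 ≈ 0.5472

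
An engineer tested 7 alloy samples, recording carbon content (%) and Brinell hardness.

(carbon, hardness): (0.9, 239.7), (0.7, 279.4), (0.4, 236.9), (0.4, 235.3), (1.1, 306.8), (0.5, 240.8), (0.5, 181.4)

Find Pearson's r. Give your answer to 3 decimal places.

n = 7, Σx = 4.5, Σy = 1720.3, Σx² = 3.33, Σy² = 432024.99, Σxy = 1148.77
nΣxy − ΣxΣy = 8041.39 − 7741.35 = 300.04
nΣx² − (Σx)² = 23.31 − 20.25 = 3.06; nΣy² − (Σy)² = 3024174.93 − 2959432.09 = 64742.84
r = 300.04 / √(3.06 × 64742.84) = 300.04 / 445.0990 ≈ 0.674

0.674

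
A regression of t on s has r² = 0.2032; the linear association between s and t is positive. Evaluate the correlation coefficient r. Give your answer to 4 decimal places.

0.4508

|r| = √0.2032 = 0.4508
The association is positive, so r = 0.4508.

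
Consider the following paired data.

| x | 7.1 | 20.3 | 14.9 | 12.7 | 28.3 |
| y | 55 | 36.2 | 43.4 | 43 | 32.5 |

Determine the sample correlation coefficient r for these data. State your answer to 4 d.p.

-0.9481

n = 5, Σx = 83.3, Σy = 210.1, Σx² = 1646.69, Σy² = 9124.25, Σxy = 3237.87
nΣxy − ΣxΣy = 16189.35 − 17501.33 = -1311.98
nΣx² − (Σx)² = 8233.45 − 6938.89 = 1294.56; nΣy² − (Σy)² = 45621.25 − 44142.01 = 1479.24
r = -1311.98 / √(1294.56 × 1479.24) = -1311.98 / 1383.8226 ≈ -0.9481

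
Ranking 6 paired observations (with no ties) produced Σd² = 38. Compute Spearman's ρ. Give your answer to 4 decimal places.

ρ = 1 − 6Σd² / [n(n²−1)] = 1 − 6×38 / (6×35)
  = 1 − 228/210 = 1 − 1.08571 ≈ -0.0857

-0.0857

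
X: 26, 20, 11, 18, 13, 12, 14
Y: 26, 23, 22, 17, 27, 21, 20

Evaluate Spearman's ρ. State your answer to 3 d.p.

0.143

Rank X: 7, 6, 1, 5, 3, 2, 4
Rank Y: 6, 5, 4, 1, 7, 3, 2
d = rank(X) − rank(Y): 1, 1, -3, 4, -4, -1, 2; Σd² = 48
ρ = 1 − 6Σd² / [n(n²−1)] = 1 − 6×48 / (7×48) = 1 − 288/336 ≈ 0.143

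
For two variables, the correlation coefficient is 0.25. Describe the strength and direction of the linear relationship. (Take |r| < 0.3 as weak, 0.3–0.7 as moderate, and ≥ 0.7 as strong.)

weak positive

r = 0.25 > 0 so the relationship is positive.
|r| = 0.25, which falls in the weak range.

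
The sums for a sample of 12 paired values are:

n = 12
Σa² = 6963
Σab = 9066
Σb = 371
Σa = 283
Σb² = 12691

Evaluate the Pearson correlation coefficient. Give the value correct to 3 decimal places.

r = (nΣab − ΣaΣb) / √[(nΣa² − (Σa)²)(nΣb² − (Σb)²)]
Numerator: 12×9066 − 283×371 = 3799
Denominator: √[(83556 − 80089)(152292 − 137641)] = √[3467 × 14651] = 7127.0623
r = 3799 / 7127.0623 ≈ 0.533

0.533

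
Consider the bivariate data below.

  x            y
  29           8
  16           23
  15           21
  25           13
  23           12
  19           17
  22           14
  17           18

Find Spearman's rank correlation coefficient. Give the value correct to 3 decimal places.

Rank x: 8, 2, 1, 7, 6, 4, 5, 3
Rank y: 1, 8, 7, 3, 2, 5, 4, 6
d = rank(x) − rank(y): 7, -6, -6, 4, 4, -1, 1, -3; Σd² = 164
ρ = 1 − 6Σd² / [n(n²−1)] = 1 − 6×164 / (8×63) = 1 − 984/504 ≈ -0.952

-0.952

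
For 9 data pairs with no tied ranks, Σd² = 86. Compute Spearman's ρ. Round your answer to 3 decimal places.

ρ = 1 − 6Σd² / [n(n²−1)] = 1 − 6×86 / (9×80)
  = 1 − 516/720 = 1 − 0.7167 ≈ 0.283

0.283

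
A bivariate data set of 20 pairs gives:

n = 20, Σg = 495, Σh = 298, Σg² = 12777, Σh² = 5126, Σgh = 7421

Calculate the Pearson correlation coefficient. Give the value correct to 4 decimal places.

0.0758

r = (nΣgh − ΣgΣh) / √[(nΣg² − (Σg)²)(nΣh² − (Σh)²)]
Numerator: 20×7421 − 495×298 = 910
Denominator: √[(255540 − 245025)(102520 − 88804)] = √[10515 × 13716] = 12009.3189
r = 910 / 12009.3189 ≈ 0.0758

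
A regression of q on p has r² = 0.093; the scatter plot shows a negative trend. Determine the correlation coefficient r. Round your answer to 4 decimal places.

-0.3050

|r| = √0.093 = 0.3050
The association is negative, so r = −0.3050.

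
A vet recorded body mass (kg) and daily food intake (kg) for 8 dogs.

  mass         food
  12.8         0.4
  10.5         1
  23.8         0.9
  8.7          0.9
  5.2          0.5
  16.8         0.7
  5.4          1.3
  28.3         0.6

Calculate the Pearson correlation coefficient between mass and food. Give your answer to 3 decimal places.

n = 8, Σx = 111.5, Σy = 6.3, Σx² = 2055.55, Σy² = 5.57, Σxy = 83.23
nΣxy − ΣxΣy = 665.84 − 702.45 = -36.61
nΣx² − (Σx)² = 16444.4 − 12432.25 = 4012.15; nΣy² − (Σy)² = 44.56 − 39.69 = 4.87
r = -36.61 / √(4012.15 × 4.87) = -36.61 / 139.7826 ≈ -0.262

-0.262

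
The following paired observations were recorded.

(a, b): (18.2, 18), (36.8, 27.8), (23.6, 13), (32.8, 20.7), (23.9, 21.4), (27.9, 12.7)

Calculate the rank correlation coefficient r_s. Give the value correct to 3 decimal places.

Rank a: 1, 6, 2, 5, 3, 4
Rank b: 3, 6, 2, 4, 5, 1
d = rank(a) − rank(b): -2, 0, 0, 1, -2, 3; Σd² = 18
ρ = 1 − 6Σd² / [n(n²−1)] = 1 − 6×18 / (6×35) = 1 − 108/210 ≈ 0.486

0.486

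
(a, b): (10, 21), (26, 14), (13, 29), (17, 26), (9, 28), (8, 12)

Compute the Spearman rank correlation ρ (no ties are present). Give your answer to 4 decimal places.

0.1429

Rank a: 3, 6, 4, 5, 2, 1
Rank b: 3, 2, 6, 4, 5, 1
d = rank(a) − rank(b): 0, 4, -2, 1, -3, 0; Σd² = 30
ρ = 1 − 6Σd² / [n(n²−1)] = 1 − 6×30 / (6×35) = 1 − 180/210 ≈ 0.1429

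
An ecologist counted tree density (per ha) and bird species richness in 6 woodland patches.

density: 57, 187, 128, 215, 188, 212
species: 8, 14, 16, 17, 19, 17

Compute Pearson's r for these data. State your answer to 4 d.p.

n = 6, Σx = 987, Σy = 91, Σx² = 181115, Σy² = 1455, Σxy = 15953
nΣxy − ΣxΣy = 95718 − 89817 = 5901
nΣx² − (Σx)² = 1086690 − 974169 = 112521; nΣy² − (Σy)² = 8730 − 8281 = 449
r = 5901 / √(112521 × 449) = 5901 / 7107.8780 ≈ 0.8302

0.8302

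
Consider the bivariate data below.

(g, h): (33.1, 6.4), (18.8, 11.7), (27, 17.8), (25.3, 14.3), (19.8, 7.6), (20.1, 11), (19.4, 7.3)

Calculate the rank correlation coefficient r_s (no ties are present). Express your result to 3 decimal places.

0.036

Rank g: 7, 1, 6, 5, 3, 4, 2
Rank h: 1, 5, 7, 6, 3, 4, 2
d = rank(g) − rank(h): 6, -4, -1, -1, 0, 0, 0; Σd² = 54
ρ = 1 − 6Σd² / [n(n²−1)] = 1 − 6×54 / (7×48) = 1 − 324/336 ≈ 0.036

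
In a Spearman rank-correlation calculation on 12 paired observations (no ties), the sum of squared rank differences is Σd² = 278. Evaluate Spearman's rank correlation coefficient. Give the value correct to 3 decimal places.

ρ = 1 − 6Σd² / [n(n²−1)] = 1 − 6×278 / (12×143)
  = 1 − 1668/1716 = 1 − 0.9720 ≈ 0.028

0.028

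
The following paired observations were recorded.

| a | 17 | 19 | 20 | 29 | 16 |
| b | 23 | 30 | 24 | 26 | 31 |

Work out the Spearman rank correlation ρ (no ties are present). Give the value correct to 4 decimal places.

-0.3000

Rank a: 2, 3, 4, 5, 1
Rank b: 1, 4, 2, 3, 5
d = rank(a) − rank(b): 1, -1, 2, 2, -4; Σd² = 26
ρ = 1 − 6Σd² / [n(n²−1)] = 1 − 6×26 / (5×24) = 1 − 156/120 ≈ -0.3000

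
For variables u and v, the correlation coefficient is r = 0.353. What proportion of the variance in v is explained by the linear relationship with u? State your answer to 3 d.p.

0.125

r² = (0.353)² = 0.125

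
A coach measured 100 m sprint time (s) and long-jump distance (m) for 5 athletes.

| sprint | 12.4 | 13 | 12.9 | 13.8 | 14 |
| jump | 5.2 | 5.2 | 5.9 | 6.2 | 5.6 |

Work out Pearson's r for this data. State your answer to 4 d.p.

n = 5, Σx = 66.1, Σy = 28.1, Σx² = 875.61, Σy² = 158.69, Σxy = 372.15
nΣxy − ΣxΣy = 1860.75 − 1857.41 = 3.34
nΣx² − (Σx)² = 4378.05 − 4369.21 = 8.84; nΣy² − (Σy)² = 793.45 − 789.61 = 3.84
r = 3.34 / √(8.84 × 3.84) = 3.34 / 5.8263 ≈ 0.5733

0.5733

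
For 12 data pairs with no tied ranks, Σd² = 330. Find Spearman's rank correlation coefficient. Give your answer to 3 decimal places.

ρ = 1 − 6Σd² / [n(n²−1)] = 1 − 6×330 / (12×143)
  = 1 − 1980/1716 = 1 − 1.1538 ≈ -0.154

-0.154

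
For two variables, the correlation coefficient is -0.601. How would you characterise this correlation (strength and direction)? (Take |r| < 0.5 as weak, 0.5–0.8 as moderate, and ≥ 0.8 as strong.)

r = -0.601 < 0 so the relationship is negative.
|r| = 0.601, which falls in the moderate range.

moderate negative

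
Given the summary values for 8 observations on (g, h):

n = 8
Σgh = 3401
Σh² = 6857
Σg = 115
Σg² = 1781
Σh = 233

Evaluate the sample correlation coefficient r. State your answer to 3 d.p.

0.542

r = (nΣgh − ΣgΣh) / √[(nΣg² − (Σg)²)(nΣh² − (Σh)²)]
Numerator: 8×3401 − 115×233 = 413
Denominator: √[(14248 − 13225)(54856 − 54289)] = √[1023 × 567] = 761.6042
r = 413 / 761.6042 ≈ 0.542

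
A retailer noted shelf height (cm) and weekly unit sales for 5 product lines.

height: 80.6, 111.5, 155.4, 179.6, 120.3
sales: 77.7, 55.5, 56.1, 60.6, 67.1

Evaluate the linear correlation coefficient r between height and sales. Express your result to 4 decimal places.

n = 5, Σx = 647.4, Σy = 317, Σx² = 89806.02, Σy² = 20439.52, Σxy = 40124.7
nΣxy − ΣxΣy = 200623.5 − 205225.8 = -4602.3
nΣx² − (Σx)² = 449030.1 − 419126.76 = 29903.34; nΣy² − (Σy)² = 102197.6 − 100489 = 1708.6
r = -4602.3 / √(29903.34 × 1708.6) = -4602.3 / 7147.9260 ≈ -0.6439

-0.6439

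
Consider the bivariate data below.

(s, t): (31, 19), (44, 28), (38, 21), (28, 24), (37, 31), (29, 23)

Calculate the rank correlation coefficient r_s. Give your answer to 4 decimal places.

Rank s: 3, 6, 5, 1, 4, 2
Rank t: 1, 5, 2, 4, 6, 3
d = rank(s) − rank(t): 2, 1, 3, -3, -2, -1; Σd² = 28
ρ = 1 − 6Σd² / [n(n²−1)] = 1 − 6×28 / (6×35) = 1 − 168/210 ≈ 0.2000

0.2000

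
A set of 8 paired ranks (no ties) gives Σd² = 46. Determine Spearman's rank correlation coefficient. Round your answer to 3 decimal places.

ρ = 1 − 6Σd² / [n(n²−1)] = 1 − 6×46 / (8×63)
  = 1 − 276/504 = 1 − 0.5476 ≈ 0.452

0.452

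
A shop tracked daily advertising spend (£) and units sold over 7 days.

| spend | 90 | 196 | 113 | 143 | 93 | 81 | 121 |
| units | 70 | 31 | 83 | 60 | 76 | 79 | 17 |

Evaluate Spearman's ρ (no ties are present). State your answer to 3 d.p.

-0.643

Rank spend: 2, 7, 4, 6, 3, 1, 5
Rank units: 4, 2, 7, 3, 5, 6, 1
d = rank(spend) − rank(units): -2, 5, -3, 3, -2, -5, 4; Σd² = 92
ρ = 1 − 6Σd² / [n(n²−1)] = 1 − 6×92 / (7×48) = 1 − 552/336 ≈ -0.643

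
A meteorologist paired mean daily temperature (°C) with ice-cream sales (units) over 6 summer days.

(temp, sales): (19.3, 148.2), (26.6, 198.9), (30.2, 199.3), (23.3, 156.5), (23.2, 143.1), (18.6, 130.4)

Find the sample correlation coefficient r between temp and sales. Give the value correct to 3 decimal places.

n = 6, Σx = 141.2, Σy = 976.4, Σx² = 3419.18, Σy² = 163218.96, Σxy = 23561.67
nΣxy − ΣxΣy = 141370.02 − 137867.68 = 3502.34
nΣx² − (Σx)² = 20515.08 − 19937.44 = 577.64; nΣy² − (Σy)² = 979313.76 − 953356.96 = 25956.8
r = 3502.34 / √(577.64 × 25956.8) = 3502.34 / 3872.1681 ≈ 0.904

0.904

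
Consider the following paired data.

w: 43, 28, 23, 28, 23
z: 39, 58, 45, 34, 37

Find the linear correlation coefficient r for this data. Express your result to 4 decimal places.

n = 5, Σw = 145, Σz = 213, Σw² = 4475, Σz² = 9435, Σwz = 6139
nΣwz − ΣwΣz = 30695 − 30885 = -190
nΣw² − (Σw)² = 22375 − 21025 = 1350; nΣz² − (Σz)² = 47175 − 45369 = 1806
r = -190 / √(1350 × 1806) = -190 / 1561.4416 ≈ -0.1217

-0.1217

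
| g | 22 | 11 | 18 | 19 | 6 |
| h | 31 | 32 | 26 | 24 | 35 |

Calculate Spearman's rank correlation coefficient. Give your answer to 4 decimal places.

-0.7000

Rank g: 5, 2, 3, 4, 1
Rank h: 3, 4, 2, 1, 5
d = rank(g) − rank(h): 2, -2, 1, 3, -4; Σd² = 34
ρ = 1 − 6Σd² / [n(n²−1)] = 1 − 6×34 / (5×24) = 1 − 204/120 ≈ -0.7000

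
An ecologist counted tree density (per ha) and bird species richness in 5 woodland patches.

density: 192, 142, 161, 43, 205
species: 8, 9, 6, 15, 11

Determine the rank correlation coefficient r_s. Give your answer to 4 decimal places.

Rank density: 4, 2, 3, 1, 5
Rank species: 2, 3, 1, 5, 4
d = rank(density) − rank(species): 2, -1, 2, -4, 1; Σd² = 26
ρ = 1 − 6Σd² / [n(n²−1)] = 1 − 6×26 / (5×24) = 1 − 156/120 ≈ -0.3000

-0.3000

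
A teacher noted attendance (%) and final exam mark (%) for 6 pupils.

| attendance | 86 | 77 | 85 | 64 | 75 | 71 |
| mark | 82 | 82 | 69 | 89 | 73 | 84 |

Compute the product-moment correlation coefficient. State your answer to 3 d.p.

-0.636

n = 6, Σx = 458, Σy = 479, Σx² = 35312, Σy² = 38515, Σxy = 36366
nΣxy − ΣxΣy = 218196 − 219382 = -1186
nΣx² − (Σx)² = 211872 − 209764 = 2108; nΣy² − (Σy)² = 231090 − 229441 = 1649
r = -1186 / √(2108 × 1649) = -1186 / 1864.4281 ≈ -0.636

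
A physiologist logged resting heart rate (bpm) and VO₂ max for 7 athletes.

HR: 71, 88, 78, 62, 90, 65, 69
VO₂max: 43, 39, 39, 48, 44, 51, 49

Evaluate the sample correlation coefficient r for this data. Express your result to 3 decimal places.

-0.719

n = 7, Σx = 523, Σy = 313, Σx² = 39799, Σy² = 14133, Σxy = 23159
nΣxy − ΣxΣy = 162113 − 163699 = -1586
nΣx² − (Σx)² = 278593 − 273529 = 5064; nΣy² − (Σy)² = 98931 − 97969 = 962
r = -1586 / √(5064 × 962) = -1586 / 2207.1629 ≈ -0.719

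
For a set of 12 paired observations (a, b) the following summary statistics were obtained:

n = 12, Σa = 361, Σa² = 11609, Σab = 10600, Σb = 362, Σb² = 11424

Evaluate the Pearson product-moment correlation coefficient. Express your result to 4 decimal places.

-0.4725

r = (nΣab − ΣaΣb) / √[(nΣa² − (Σa)²)(nΣb² − (Σb)²)]
Numerator: 12×10600 − 361×362 = -3482
Denominator: √[(139308 − 130321)(137088 − 131044)] = √[8987 × 6044] = 7370.0358
r = -3482 / 7370.0358 ≈ -0.4725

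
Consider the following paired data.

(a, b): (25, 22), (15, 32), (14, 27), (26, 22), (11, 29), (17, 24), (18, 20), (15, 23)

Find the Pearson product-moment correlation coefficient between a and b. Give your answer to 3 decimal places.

-0.630

n = 8, Σa = 141, Σb = 199, Σa² = 2681, Σb² = 5067, Σab = 3412
nΣab − ΣaΣb = 27296 − 28059 = -763
nΣa² − (Σa)² = 21448 − 19881 = 1567; nΣb² − (Σb)² = 40536 − 39601 = 935
r = -763 / √(1567 × 935) = -763 / 1210.4317 ≈ -0.630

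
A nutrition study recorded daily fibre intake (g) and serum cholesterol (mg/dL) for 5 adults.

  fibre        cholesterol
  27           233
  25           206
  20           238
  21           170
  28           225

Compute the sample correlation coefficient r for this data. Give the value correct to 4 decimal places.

n = 5, Σx = 121, Σy = 1072, Σx² = 2979, Σy² = 232894, Σxy = 26071
nΣxy − ΣxΣy = 130355 − 129712 = 643
nΣx² − (Σx)² = 14895 − 14641 = 254; nΣy² − (Σy)² = 1164470 − 1149184 = 15286
r = 643 / √(254 × 15286) = 643 / 1970.4426 ≈ 0.3263

0.3263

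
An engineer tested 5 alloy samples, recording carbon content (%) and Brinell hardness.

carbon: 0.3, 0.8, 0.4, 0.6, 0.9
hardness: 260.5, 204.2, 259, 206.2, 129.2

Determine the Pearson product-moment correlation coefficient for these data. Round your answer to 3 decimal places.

n = 5, Σx = 3, Σy = 1059.1, Σx² = 2.06, Σy² = 235849.97, Σxy = 585.11
nΣxy − ΣxΣy = 2925.55 − 3177.3 = -251.75
nΣx² − (Σx)² = 10.3 − 9 = 1.3; nΣy² − (Σy)² = 1179249.85 − 1121692.81 = 57557.04
r = -251.75 / √(1.3 × 57557.04) = -251.75 / 273.5400 ≈ -0.920

-0.920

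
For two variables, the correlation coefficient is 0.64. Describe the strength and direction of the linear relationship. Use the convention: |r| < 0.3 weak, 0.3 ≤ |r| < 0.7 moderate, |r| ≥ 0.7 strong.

r = 0.64 > 0 so the relationship is positive.
|r| = 0.64, which falls in the moderate range.

moderate positive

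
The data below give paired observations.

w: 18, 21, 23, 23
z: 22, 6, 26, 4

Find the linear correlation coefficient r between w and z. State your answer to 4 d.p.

-0.2601

n = 4, Σw = 85, Σz = 58, Σw² = 1823, Σz² = 1212, Σwz = 1212
nΣwz − ΣwΣz = 4848 − 4930 = -82
nΣw² − (Σw)² = 7292 − 7225 = 67; nΣz² − (Σz)² = 4848 − 3364 = 1484
r = -82 / √(67 × 1484) = -82 / 315.3221 ≈ -0.2601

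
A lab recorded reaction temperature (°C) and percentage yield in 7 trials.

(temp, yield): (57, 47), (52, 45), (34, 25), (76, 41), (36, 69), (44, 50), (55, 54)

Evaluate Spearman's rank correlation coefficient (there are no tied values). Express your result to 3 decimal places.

Rank temp: 6, 4, 1, 7, 2, 3, 5
Rank yield: 4, 3, 1, 2, 7, 5, 6
d = rank(temp) − rank(yield): 2, 1, 0, 5, -5, -2, -1; Σd² = 60
ρ = 1 − 6Σd² / [n(n²−1)] = 1 − 6×60 / (7×48) = 1 − 360/336 ≈ -0.071

-0.071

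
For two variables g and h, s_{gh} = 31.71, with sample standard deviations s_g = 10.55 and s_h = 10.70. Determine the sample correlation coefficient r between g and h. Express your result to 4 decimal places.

0.2809

r = Cov(g,h) / (s_g · s_h) = 31.71 / (10.55 × 10.70)
  = 31.71 / 112.8850 ≈ 0.2809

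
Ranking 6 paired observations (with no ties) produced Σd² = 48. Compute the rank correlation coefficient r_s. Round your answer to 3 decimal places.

-0.371

ρ = 1 − 6Σd² / [n(n²−1)] = 1 − 6×48 / (6×35)
  = 1 − 288/210 = 1 − 1.3714 ≈ -0.371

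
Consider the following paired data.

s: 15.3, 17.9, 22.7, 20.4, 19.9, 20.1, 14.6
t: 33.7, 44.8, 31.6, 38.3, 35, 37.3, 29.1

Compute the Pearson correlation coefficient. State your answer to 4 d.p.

0.1783

n = 7, Σs = 130.9, Σt = 249.8, Σs² = 2499.13, Σt² = 9071.28, Σst = 4687.26
nΣst − ΣsΣt = 32810.82 − 32698.82 = 112
nΣs² − (Σs)² = 17493.91 − 17134.81 = 359.1; nΣt² − (Σt)² = 63498.96 − 62400.04 = 1098.92
r = 112 / √(359.1 × 1098.92) = 112 / 628.1896 ≈ 0.1783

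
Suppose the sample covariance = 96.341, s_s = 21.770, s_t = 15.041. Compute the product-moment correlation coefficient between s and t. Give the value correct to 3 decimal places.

0.294

r = Cov(s,t) / (s_s · s_t) = 96.341 / (21.770 × 15.041)
  = 96.341 / 327.4426 ≈ 0.294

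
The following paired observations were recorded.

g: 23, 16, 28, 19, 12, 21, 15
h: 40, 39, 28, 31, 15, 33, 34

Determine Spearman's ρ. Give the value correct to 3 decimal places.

0.179

Rank g: 6, 3, 7, 4, 1, 5, 2
Rank h: 7, 6, 2, 3, 1, 4, 5
d = rank(g) − rank(h): -1, -3, 5, 1, 0, 1, -3; Σd² = 46
ρ = 1 − 6Σd² / [n(n²−1)] = 1 − 6×46 / (7×48) = 1 − 276/336 ≈ 0.179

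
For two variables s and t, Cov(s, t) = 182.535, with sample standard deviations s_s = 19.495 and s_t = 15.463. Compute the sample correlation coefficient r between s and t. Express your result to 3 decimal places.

r = Cov(s,t) / (s_s · s_t) = 182.535 / (19.495 × 15.463)
  = 182.535 / 301.4512 ≈ 0.606

0.606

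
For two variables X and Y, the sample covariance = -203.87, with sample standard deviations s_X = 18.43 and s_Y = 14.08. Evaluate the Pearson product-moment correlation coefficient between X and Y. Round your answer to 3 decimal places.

-0.786

r = Cov(X,Y) / (s_X · s_Y) = -203.87 / (18.43 × 14.08)
  = -203.87 / 259.4944 ≈ -0.786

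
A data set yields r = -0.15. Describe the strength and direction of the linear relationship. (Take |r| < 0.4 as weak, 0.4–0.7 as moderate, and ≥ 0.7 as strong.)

weak negative

r = -0.15 < 0 so the relationship is negative.
|r| = 0.15, which falls in the weak range.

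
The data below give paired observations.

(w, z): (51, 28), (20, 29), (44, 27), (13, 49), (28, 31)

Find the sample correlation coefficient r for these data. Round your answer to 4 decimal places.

-0.7084

n = 5, Σw = 156, Σz = 164, Σw² = 5890, Σz² = 5716, Σwz = 4701
nΣwz − ΣwΣz = 23505 − 25584 = -2079
nΣw² − (Σw)² = 29450 − 24336 = 5114; nΣz² − (Σz)² = 28580 − 26896 = 1684
r = -2079 / √(5114 × 1684) = -2079 / 2934.6168 ≈ -0.7084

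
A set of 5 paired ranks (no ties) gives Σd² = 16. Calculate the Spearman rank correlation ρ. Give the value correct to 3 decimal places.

0.200

ρ = 1 − 6Σd² / [n(n²−1)] = 1 − 6×16 / (5×24)
  = 1 − 96/120 = 1 − 0.8000 ≈ 0.200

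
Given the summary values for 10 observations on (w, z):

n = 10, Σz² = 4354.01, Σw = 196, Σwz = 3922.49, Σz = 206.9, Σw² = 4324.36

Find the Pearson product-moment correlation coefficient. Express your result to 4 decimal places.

r = (nΣwz − ΣwΣz) / √[(nΣw² − (Σw)²)(nΣz² − (Σz)²)]
Numerator: 10×3922.49 − 196×206.9 = -1327.5
Denominator: √[(43243.6 − 38416)(43540.1 − 42807.61)] = √[4827.6 × 732.49] = 1880.4703
r = -1327.5 / 1880.4703 ≈ -0.7059

-0.7059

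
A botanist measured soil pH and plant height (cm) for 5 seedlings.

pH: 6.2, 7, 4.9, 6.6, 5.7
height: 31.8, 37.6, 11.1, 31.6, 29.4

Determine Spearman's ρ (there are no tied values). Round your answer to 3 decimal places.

Rank pH: 3, 5, 1, 4, 2
Rank height: 4, 5, 1, 3, 2
d = rank(pH) − rank(height): -1, 0, 0, 1, 0; Σd² = 2
ρ = 1 − 6Σd² / [n(n²−1)] = 1 − 6×2 / (5×24) = 1 − 12/120 ≈ 0.900

0.900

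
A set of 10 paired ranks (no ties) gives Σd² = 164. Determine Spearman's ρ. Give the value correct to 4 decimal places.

0.0061

ρ = 1 − 6Σd² / [n(n²−1)] = 1 − 6×164 / (10×99)
  = 1 − 984/990 = 1 − 0.99394 ≈ 0.0061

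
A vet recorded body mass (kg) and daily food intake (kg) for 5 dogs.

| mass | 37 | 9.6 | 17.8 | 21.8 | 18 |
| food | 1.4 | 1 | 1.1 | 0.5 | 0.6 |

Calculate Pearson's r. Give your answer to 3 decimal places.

0.457

n = 5, Σx = 104.2, Σy = 4.6, Σx² = 2577.24, Σy² = 4.78, Σxy = 102.68
nΣxy − ΣxΣy = 513.4 − 479.32 = 34.08
nΣx² − (Σx)² = 12886.2 − 10857.64 = 2028.56; nΣy² − (Σy)² = 23.9 − 21.16 = 2.74
r = 34.08 / √(2028.56 × 2.74) = 34.08 / 74.5537 ≈ 0.457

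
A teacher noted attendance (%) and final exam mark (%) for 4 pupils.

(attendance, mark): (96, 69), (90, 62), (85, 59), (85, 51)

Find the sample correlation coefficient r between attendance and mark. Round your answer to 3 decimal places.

0.898

n = 4, Σx = 356, Σy = 241, Σx² = 31766, Σy² = 14687, Σxy = 21554
nΣxy − ΣxΣy = 86216 − 85796 = 420
nΣx² − (Σx)² = 127064 − 126736 = 328; nΣy² − (Σy)² = 58748 − 58081 = 667
r = 420 / √(328 × 667) = 420 / 467.7350 ≈ 0.898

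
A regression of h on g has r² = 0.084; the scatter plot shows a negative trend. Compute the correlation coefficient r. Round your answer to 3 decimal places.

|r| = √0.084 = 0.290
The association is negative, so r = −0.290.

-0.290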